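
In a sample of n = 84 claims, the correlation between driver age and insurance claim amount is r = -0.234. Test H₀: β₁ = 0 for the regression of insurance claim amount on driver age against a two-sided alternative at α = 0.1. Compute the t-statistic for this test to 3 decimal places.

t = r·√(n − 2)/√(1 − r²) = -0.234·√82/√0.945244 = -2.179.
df = n − 2 = 82.
Two-sided p ≈ 0.0322, which is < 0.1, so reject H₀.
There is evidence of a linear association between driver age and insurance claim amount.

t = -2.179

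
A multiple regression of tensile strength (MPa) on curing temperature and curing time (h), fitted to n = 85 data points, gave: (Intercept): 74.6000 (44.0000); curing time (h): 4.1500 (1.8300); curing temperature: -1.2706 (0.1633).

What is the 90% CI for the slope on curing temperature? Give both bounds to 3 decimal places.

Read off: b = -1.2706, SE = 0.1633 for curing temperature.
df = n − k − 1 = 85 − 2 − 1 = 82.
t* = t_{0.05, 82} = 1.663649.
Margin = t* × SE = 1.663649 × 0.1633 = 0.27167.
CI: -1.2706 ± 0.27167 → (-1.542, -0.999).

(-1.542, -0.999)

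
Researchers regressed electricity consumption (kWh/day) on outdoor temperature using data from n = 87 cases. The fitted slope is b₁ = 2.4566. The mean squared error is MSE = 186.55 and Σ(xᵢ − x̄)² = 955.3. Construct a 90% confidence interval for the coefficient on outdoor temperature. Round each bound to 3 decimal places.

SE(b₁) = √(MSE/Sₓₓ) = √(186.55/955.3) = 0.441904.
df = n − 2 = 85.
t* = t_{0.05, 85} = 1.662978.
Margin = t* × SE = 1.662978 × 0.441904 = 0.73488.
CI: 2.4566 ± 0.73488 → (1.722, 3.191).
With 90% confidence, each one-unit increase in outdoor temperature is associated with a change of between 1.722 and 3.191 kWh/day in electricity consumption.

(1.722, 3.191)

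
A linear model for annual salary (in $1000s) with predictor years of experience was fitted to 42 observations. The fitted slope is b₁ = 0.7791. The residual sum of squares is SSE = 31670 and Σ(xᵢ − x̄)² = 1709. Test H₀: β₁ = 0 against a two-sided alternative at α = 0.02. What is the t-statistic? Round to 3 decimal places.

MSE = SSE/(n − 2) = 31670/40 = 791.75.
SE(b₁) = √(MSE/Sₓₓ) = √(791.75/1709) = 0.680649.
t = 0.7791 / 0.680649 = 1.145.
df = n − 2 = 40.
Two-sided p ≈ 0.2592, which is ≥ 0.02, so fail to reject H₀.
The data do not give significant evidence of an association between years of experience and annual salary.

t = 1.145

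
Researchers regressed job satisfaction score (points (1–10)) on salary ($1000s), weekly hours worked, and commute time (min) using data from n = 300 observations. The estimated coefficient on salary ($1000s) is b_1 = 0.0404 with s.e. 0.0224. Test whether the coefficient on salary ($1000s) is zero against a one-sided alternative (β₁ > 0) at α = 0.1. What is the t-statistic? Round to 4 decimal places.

t = 1.8036

H₀: β₁ = 0 vs H₁: β₁ > 0.
t = (b_1 − β₁⁰)/SE = 0.0404 / 0.0224 = 1.8036.
df = n − k − 1 = 300 − 3 − 1 = 296.
One-sided p ≈ 0.0362, which is < 0.1, so reject H₀.
There is evidence that the true slope on salary ($1000s) is positive, holding the other predictors fixed.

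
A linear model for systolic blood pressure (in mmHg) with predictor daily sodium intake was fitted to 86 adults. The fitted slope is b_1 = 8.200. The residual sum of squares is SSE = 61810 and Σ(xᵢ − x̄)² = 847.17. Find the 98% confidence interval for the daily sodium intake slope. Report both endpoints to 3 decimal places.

(5.990, 10.410)

MSE = SSE/(n − 2) = 61810/84 = 735.833.
SE(b_1) = √(MSE/Sₓₓ) = √(735.833/847.17) = 0.931975.
df = n − 2 = 84.
t* = t_{0.01, 84} = 2.371564.
Margin = t* × SE = 2.371564 × 0.931975 = 2.21024.
CI: 8.200 ± 2.21024 → (5.990, 10.410).
With 98% confidence, each one-unit increase in daily sodium intake is associated with a change of between 5.990 and 10.410 mmHg in systolic blood pressure.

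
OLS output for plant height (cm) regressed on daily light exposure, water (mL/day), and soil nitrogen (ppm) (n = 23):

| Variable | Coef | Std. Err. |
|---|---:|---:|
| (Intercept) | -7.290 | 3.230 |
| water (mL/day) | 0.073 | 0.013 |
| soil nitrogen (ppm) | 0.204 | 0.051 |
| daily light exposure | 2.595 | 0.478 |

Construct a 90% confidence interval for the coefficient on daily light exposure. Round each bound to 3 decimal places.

Read off: b = 2.595, SE = 0.478 for daily light exposure.
df = n − k − 1 = 23 − 3 − 1 = 19.
t* = t_{0.05, 19} = 1.729133.
Margin = t* × SE = 1.729133 × 0.478 = 0.82653.
CI: 2.595 ± 0.82653 → (1.768, 3.422).

(1.768, 3.422)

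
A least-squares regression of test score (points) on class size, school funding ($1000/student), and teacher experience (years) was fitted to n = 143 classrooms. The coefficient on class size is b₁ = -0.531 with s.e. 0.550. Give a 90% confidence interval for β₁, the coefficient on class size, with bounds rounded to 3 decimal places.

df = n − k − 1 = 143 − 3 − 1 = 139.
t* = t_{0.05, 139} = 1.65589.
Margin = t* × SE = 1.65589 × 0.550 = 0.91074.
CI: -0.531 ± 0.91074 → (-1.442, 0.380).
With 90% confidence, each one-unit increase in class size is associated with a change of between -1.442 and 0.380 points in test score, holding the other predictors fixed.

(-1.442, 0.380)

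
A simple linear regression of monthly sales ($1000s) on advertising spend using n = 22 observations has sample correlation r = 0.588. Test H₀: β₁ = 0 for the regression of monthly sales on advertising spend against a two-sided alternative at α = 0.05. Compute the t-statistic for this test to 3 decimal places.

t = r·√(n − 2)/√(1 − r²) = 0.588·√20/√0.654256 = 3.251.
df = n − 2 = 20.
Two-sided p ≈ 0.0040, which is < 0.05, so reject H₀.
There is evidence of a linear association between advertising spend and monthly sales.

t = 3.251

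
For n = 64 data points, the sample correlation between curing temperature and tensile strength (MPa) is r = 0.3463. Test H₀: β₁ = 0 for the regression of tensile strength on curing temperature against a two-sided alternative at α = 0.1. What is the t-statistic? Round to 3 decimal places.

t = r·√(n − 2)/√(1 − r²) = 0.3463·√62/√0.880076 = 2.907.
df = n − 2 = 62.
Two-sided p ≈ 0.0051, which is < 0.1, so reject H₀.
There is evidence of a linear association between curing temperature and tensile strength.

t = 2.907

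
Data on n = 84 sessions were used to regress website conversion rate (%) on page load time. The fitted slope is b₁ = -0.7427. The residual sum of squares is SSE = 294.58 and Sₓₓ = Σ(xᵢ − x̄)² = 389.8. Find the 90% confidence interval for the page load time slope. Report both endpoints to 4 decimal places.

MSE = SSE/(n − 2) = 294.58/82 = 3.59244.
SE(b₁) = √(MSE/Sₓₓ) = √(3.59244/389.8) = 0.0960006.
df = n − 2 = 82.
t* = t_{0.05, 82} = 1.663649.
Margin = t* × SE = 1.663649 × 0.0960006 = 0.159711.
CI: -0.7427 ± 0.159711 → (-0.9024, -0.5830).
With 90% confidence, each one-unit increase in page load time is associated with a change of between -0.9024 and -0.5830 % in website conversion rate.

(-0.9024, -0.5830)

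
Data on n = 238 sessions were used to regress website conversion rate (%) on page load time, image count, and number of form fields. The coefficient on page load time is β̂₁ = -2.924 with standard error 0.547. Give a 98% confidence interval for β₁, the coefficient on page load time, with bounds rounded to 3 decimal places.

df = n − k − 1 = 238 − 3 − 1 = 234.
t* = t_{0.01, 234} = 2.342389.
Margin = t* × SE = 2.342389 × 0.547 = 1.28129.
CI: -2.924 ± 1.28129 → (-4.205, -1.643).
With 98% confidence, each one-unit increase in page load time is associated with a change of between -4.205 and -1.643 % in website conversion rate, holding the other predictors fixed.

(-4.205, -1.643)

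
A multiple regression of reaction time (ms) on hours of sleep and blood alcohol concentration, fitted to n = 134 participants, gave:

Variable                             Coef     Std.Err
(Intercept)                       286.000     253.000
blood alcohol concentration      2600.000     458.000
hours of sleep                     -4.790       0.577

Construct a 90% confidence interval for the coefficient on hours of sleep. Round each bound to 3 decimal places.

Read off: b = -4.790, SE = 0.577 for hours of sleep.
df = n − k − 1 = 134 − 2 − 1 = 131.
t* = t_{0.05, 131} = 1.656569.
Margin = t* × SE = 1.656569 × 0.577 = 0.95584.
CI: -4.790 ± 0.95584 → (-5.746, -3.834).

(-5.746, -3.834)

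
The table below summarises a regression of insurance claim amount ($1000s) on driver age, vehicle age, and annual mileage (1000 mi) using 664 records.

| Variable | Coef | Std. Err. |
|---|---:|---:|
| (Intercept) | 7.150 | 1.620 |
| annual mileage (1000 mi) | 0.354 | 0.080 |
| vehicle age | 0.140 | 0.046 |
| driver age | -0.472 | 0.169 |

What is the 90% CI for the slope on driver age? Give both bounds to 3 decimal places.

(-0.750, -0.194)

Read off: b = -0.472, SE = 0.169 for driver age.
df = n − k − 1 = 664 − 3 − 1 = 660.
t* = t_{0.05, 660} = 1.647166.
Margin = t* × SE = 1.647166 × 0.169 = 0.27837.
CI: -0.472 ± 0.27837 → (-0.750, -0.194).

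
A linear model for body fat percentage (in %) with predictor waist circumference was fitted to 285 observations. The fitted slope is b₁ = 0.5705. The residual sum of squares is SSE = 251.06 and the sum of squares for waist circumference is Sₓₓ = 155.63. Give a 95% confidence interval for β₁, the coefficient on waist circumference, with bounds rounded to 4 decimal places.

MSE = SSE/(n − 2) = 251.06/283 = 0.887138.
SE(b₁) = √(MSE/Sₓₓ) = √(0.887138/155.63) = 0.0755003.
df = n − 2 = 283.
t* = t_{0.025, 283} = 1.968382.
Margin = t* × SE = 1.968382 × 0.0755003 = 0.148613.
CI: 0.5705 ± 0.148613 → (0.4219, 0.7191).
With 95% confidence, each one-unit increase in waist circumference is associated with a change of between 0.4219 and 0.7191 % in body fat percentage.

(0.4219, 0.7191)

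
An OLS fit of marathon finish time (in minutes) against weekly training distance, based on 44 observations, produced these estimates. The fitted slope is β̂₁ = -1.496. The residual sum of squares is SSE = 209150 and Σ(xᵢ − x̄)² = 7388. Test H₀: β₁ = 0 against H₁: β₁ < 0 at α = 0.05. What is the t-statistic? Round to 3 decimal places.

t = -1.822

MSE = SSE/(n − 2) = 209150/42 = 4979.76.
SE(β̂₁) = √(MSE/Sₓₓ) = √(4979.76/7388) = 0.820996.
t = -1.496 / 0.820996 = -1.822.
df = n − 2 = 42.
One-sided p ≈ 0.0378, which is < 0.05, so reject H₀.
There is evidence that the true slope on weekly training distance is negative.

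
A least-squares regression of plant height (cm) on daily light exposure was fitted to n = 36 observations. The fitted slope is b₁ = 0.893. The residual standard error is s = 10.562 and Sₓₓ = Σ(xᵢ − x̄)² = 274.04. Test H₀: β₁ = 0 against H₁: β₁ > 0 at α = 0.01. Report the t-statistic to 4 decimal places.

SE(b₁) = s/√Sₓₓ = 10.562/√274.04 = 0.638027.
t = 0.893 / 0.638027 = 1.3996.
df = n − 2 = 34.
One-sided p ≈ 0.0853, which is ≥ 0.01, so fail to reject H₀.
The data do not give significant evidence that the true slope on daily light exposure is positive.

t = 1.3996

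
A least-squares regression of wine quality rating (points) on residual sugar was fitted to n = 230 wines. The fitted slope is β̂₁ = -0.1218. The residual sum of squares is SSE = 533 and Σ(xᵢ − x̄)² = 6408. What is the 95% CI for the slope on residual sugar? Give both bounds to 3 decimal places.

(-0.159, -0.084)

MSE = SSE/(n − 2) = 533/228 = 2.33772.
SE(β̂₁) = √(MSE/Sₓₓ) = √(2.33772/6408) = 0.0191001.
df = n − 2 = 228.
t* = t_{0.025, 228} = 1.970423.
Margin = t* × SE = 1.970423 × 0.0191001 = 0.03764.
CI: -0.1218 ± 0.03764 → (-0.159, -0.084).
With 95% confidence, each one-unit increase in residual sugar is associated with a change of between -0.159 and -0.084 points in wine quality rating.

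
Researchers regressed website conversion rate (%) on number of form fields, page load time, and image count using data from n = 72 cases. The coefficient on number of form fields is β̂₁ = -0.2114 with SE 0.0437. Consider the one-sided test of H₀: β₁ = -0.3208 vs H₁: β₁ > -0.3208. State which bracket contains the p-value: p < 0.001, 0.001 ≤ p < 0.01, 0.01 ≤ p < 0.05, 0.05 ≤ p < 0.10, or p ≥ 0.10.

0.001 ≤ p < 0.01

t = (-0.2114 − (-0.3208)) / 0.0437 = 2.503.
df = n − k − 1 = 72 − 3 − 1 = 68.
One-sided p = P(T_{68} > t) ≈ 0.0074.
So 0.001 ≤ p < 0.01.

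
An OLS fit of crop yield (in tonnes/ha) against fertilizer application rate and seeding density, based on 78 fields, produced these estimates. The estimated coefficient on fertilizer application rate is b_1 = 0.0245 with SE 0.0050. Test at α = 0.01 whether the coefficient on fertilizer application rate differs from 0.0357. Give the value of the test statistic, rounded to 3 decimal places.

H₀: β₁ = 0.0357 vs H₁: β₁ ≠ 0.0357.
t = (b_1 − β₁⁰)/SE = (0.0245 − 0.0357) / 0.0050 = -2.240.
df = n − k − 1 = 78 − 2 − 1 = 75.
Two-sided p ≈ 0.0281, which is ≥ 0.01, so fail to reject H₀.
The data are consistent with a true slope of 0.0357 tonnes/ha per unit of fertilizer application rate, holding the other predictors fixed.

t = -2.240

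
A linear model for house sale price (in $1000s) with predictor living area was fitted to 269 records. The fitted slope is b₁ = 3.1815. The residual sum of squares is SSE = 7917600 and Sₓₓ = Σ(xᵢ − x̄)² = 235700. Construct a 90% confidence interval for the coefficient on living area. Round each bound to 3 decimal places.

(2.596, 3.767)

MSE = SSE/(n − 2) = 7917600/267 = 29653.9.
SE(b₁) = √(MSE/Sₓₓ) = √(29653.9/235700) = 0.3547.
df = n − 2 = 267.
t* = t_{0.05, 267} = 1.650581.
Margin = t* × SE = 1.650581 × 0.3547 = 0.58546.
CI: 3.1815 ± 0.58546 → (2.596, 3.767).
With 90% confidence, each one-unit increase in living area is associated with a change of between 2.596 and 3.767 $1000s in house sale price.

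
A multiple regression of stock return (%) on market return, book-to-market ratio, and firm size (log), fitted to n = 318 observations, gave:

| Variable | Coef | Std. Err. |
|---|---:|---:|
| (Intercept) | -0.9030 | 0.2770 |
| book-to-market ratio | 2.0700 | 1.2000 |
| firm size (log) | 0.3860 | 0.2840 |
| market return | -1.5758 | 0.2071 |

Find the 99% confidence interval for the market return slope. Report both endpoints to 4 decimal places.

Read off: b = -1.5758, SE = 0.2071 for market return.
df = n − k − 1 = 318 − 3 − 1 = 314.
t* = t_{0.005, 314} = 2.591577.
Margin = t* × SE = 2.591577 × 0.2071 = 0.536716.
CI: -1.5758 ± 0.536716 → (-2.1125, -1.0391).

(-2.1125, -1.0391)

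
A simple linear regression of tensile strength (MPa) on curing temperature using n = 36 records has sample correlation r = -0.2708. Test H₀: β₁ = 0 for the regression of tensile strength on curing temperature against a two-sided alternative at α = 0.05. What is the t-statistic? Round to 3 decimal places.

t = r·√(n − 2)/√(1 − r²) = -0.2708·√34/√0.926667 = -1.640.
df = n − 2 = 34.
Two-sided p ≈ 0.1102, which is ≥ 0.05, so fail to reject H₀.
The data do not give significant evidence of a linear association between curing temperature and tensile strength.

t = -1.640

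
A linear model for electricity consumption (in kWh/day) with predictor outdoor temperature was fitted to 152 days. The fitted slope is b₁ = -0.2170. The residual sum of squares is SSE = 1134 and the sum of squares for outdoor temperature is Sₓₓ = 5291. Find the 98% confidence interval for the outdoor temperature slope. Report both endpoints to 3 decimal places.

(-0.306, -0.128)

MSE = SSE/(n − 2) = 1134/150 = 7.56.
SE(b₁) = √(MSE/Sₓₓ) = √(7.56/5291) = 0.0378.
df = n − 2 = 150.
t* = t_{0.01, 150} = 2.351465.
Margin = t* × SE = 2.351465 × 0.0378 = 0.08889.
CI: -0.2170 ± 0.08889 → (-0.306, -0.128).
With 98% confidence, each one-unit increase in outdoor temperature is associated with a change of between -0.306 and -0.128 kWh/day in electricity consumption.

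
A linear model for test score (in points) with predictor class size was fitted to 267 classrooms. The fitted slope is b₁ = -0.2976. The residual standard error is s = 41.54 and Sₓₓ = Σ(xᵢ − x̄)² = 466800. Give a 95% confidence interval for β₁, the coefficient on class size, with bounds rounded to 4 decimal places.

(-0.4173, -0.1779)

SE(b₁) = s/√Sₓₓ = 41.54/√466800 = 0.0607996.
df = n − 2 = 265.
t* = t_{0.025, 265} = 1.968956.
Margin = t* × SE = 1.968956 × 0.0607996 = 0.119712.
CI: -0.2976 ± 0.119712 → (-0.4173, -0.1779).
With 95% confidence, each one-unit increase in class size is associated with a change of between -0.4173 and -0.1779 points in test score.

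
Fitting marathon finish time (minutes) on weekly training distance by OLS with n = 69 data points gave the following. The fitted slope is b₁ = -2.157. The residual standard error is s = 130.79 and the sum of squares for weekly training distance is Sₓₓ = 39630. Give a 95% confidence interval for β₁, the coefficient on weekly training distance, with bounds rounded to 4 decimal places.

(-3.4684, -0.8456)

SE(b₁) = s/√Sₓₓ = 130.79/√39630 = 0.656996.
df = n − 2 = 67.
t* = t_{0.025, 67} = 1.996008.
Margin = t* × SE = 1.996008 × 0.656996 = 1.311369.
CI: -2.157 ± 1.311369 → (-3.4684, -0.8456).
With 95% confidence, each one-unit increase in weekly training distance is associated with a change of between -3.4684 and -0.8456 minutes in marathon finish time.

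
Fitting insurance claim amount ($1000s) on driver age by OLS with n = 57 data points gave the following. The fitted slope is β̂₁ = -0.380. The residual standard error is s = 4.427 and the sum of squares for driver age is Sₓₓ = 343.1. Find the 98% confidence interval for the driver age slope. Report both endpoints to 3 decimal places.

SE(β̂₁) = s/√Sₓₓ = 4.427/√343.1 = 0.239001.
df = n − 2 = 55.
t* = t_{0.01, 55} = 2.396081.
Margin = t* × SE = 2.396081 × 0.239001 = 0.57267.
CI: -0.380 ± 0.57267 → (-0.953, 0.193).
With 98% confidence, each one-unit increase in driver age is associated with a change of between -0.953 and 0.193 $1000s in insurance claim amount.

(-0.953, 0.193)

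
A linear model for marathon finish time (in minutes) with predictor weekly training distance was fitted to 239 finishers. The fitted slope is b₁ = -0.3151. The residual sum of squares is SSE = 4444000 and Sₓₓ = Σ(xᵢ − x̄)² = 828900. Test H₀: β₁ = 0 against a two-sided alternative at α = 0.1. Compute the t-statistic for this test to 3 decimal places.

t = -2.095

MSE = SSE/(n − 2) = 4444000/237 = 18751.1.
SE(b₁) = √(MSE/Sₓₓ) = √(18751.1/828900) = 0.150405.
t = -0.3151 / 0.150405 = -2.095.
df = n − 2 = 237.
Two-sided p ≈ 0.0372, which is < 0.1, so reject H₀.
There is evidence that weekly training distance is associated with marathon finish time.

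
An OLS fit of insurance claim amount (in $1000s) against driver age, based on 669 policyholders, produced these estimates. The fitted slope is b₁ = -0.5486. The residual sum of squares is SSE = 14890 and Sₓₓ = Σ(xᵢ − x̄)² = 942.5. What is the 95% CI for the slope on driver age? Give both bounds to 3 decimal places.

MSE = SSE/(n − 2) = 14890/667 = 22.3238.
SE(b₁) = √(MSE/Sₓₓ) = √(22.3238/942.5) = 0.153902.
df = n − 2 = 667.
t* = t_{0.025, 667} = 1.963527.
Margin = t* × SE = 1.963527 × 0.153902 = 0.30219.
CI: -0.5486 ± 0.30219 → (-0.851, -0.246).
With 95% confidence, each one-unit increase in driver age is associated with a change of between -0.851 and -0.246 $1000s in insurance claim amount.

(-0.851, -0.246)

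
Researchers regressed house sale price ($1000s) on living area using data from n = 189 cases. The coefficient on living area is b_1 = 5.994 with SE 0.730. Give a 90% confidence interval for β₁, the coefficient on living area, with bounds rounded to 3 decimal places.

(4.787, 7.201)

df = n − 2 = 189 − 2 = 187.
t* = t_{0.05, 187} = 1.653043.
Margin = t* × SE = 1.653043 × 0.730 = 1.20672.
CI: 5.994 ± 1.20672 → (4.787, 7.201).
With 90% confidence, each one-unit increase in living area is associated with a change of between 4.787 and 7.201 $1000s in house sale price.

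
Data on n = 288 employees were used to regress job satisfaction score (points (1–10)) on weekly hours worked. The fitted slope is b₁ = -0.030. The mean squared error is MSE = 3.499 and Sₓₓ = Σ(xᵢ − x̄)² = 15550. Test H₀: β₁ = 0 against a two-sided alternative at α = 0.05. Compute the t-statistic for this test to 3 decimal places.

SE(b₁) = √(MSE/Sₓₓ) = √(3.499/15550) = 0.0150005.
t = -0.030 / 0.0150005 = -2.000.
df = n − 2 = 286.
Two-sided p ≈ 0.0465, which is < 0.05, so reject H₀.
There is evidence that weekly hours worked is associated with job satisfaction score.

t = -2.000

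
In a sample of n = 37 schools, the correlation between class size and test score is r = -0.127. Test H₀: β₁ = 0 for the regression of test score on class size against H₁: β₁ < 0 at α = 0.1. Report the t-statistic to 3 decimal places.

t = r·√(n − 2)/√(1 − r²) = -0.127·√35/√0.983871 = -0.757.
df = n − 2 = 35.
One-sided p ≈ 0.2269, which is ≥ 0.1, so fail to reject H₀.
The data do not give significant evidence of a linear association between class size and test score.

t = -0.757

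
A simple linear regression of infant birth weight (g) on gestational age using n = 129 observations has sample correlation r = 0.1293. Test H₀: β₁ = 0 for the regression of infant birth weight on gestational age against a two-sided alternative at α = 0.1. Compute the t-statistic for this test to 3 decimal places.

t = r·√(n − 2)/√(1 − r²) = 0.1293·√127/√0.983282 = 1.469.
df = n − 2 = 127.
Two-sided p ≈ 0.1442, which is ≥ 0.1, so fail to reject H₀.
The data do not give significant evidence of a linear association between gestational age and infant birth weight.

t = 1.469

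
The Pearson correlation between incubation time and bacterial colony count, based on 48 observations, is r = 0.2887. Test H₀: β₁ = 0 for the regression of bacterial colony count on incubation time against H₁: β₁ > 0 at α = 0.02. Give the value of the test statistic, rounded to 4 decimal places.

t = r·√(n − 2)/√(1 − r²) = 0.2887·√46/√0.916652 = 2.0451.
df = n − 2 = 46.
One-sided p ≈ 0.0233, which is ≥ 0.02, so fail to reject H₀.
The data do not give significant evidence of a linear association between incubation time and bacterial colony count.

t = 2.0451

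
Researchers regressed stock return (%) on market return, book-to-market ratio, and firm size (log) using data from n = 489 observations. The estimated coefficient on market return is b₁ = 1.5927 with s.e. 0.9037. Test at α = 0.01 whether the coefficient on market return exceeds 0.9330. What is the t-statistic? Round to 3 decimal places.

H₀: β₁ = 0.9330 vs H₁: β₁ > 0.9330.
t = (b₁ − β₁⁰)/SE = (1.5927 − 0.9330) / 0.9037 = 0.730.
df = n − k − 1 = 489 − 3 − 1 = 485.
One-sided p ≈ 0.2329, which is ≥ 0.01, so fail to reject H₀.
The data do not give significant evidence that the true slope on market return exceeds 0.9330 % per unit, holding the other predictors fixed.

t = 0.730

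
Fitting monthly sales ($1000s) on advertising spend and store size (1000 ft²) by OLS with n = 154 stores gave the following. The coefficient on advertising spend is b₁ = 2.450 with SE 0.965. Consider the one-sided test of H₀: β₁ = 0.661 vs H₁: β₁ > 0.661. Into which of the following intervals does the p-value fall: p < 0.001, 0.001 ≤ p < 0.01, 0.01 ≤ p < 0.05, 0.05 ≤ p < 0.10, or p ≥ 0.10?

0.01 ≤ p < 0.05

t = (2.450 − 0.661) / 0.965 = 1.854.
df = n − k − 1 = 154 − 2 − 1 = 151.
One-sided p = P(T_{151} > t) ≈ 0.0329.
So 0.01 ≤ p < 0.05.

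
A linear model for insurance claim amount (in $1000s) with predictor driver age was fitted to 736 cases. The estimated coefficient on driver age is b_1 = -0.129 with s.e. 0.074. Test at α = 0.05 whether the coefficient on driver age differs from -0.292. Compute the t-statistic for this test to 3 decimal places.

H₀: β₁ = -0.292 vs H₁: β₁ ≠ -0.292.
t = (b_1 − β₁⁰)/SE = (-0.129 − (-0.292)) / 0.074 = 2.203.
df = n − 2 = 736 − 2 = 734.
Two-sided p ≈ 0.0279, which is < 0.05, so reject H₀.
There is evidence that the true slope on driver age differs from -0.292 $1000s per unit.

t = 2.203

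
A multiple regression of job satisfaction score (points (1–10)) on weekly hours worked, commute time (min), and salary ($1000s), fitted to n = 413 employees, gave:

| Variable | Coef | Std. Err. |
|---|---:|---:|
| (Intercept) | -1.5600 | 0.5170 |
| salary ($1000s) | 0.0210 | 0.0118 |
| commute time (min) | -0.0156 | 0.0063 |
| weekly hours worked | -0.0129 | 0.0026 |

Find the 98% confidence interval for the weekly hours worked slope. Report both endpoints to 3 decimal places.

(-0.019, -0.007)

Read off: b = -0.0129, SE = 0.0026 for weekly hours worked.
df = n − k − 1 = 413 − 3 − 1 = 409.
t* = t_{0.01, 409} = 2.3355.
Margin = t* × SE = 2.3355 × 0.0026 = 0.00607.
CI: -0.0129 ± 0.00607 → (-0.019, -0.007).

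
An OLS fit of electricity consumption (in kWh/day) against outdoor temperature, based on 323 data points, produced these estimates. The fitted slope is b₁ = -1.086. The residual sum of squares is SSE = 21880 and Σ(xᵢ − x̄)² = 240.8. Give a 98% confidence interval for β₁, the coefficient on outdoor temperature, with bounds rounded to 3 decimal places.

(-2.330, 0.158)

MSE = SSE/(n − 2) = 21880/321 = 68.162.
SE(b₁) = √(MSE/Sₓₓ) = √(68.162/240.8) = 0.532038.
df = n − 2 = 321.
t* = t_{0.01, 321} = 2.338021.
Margin = t* × SE = 2.338021 × 0.532038 = 1.24392.
CI: -1.086 ± 1.24392 → (-2.330, 0.158).
With 98% confidence, each one-unit increase in outdoor temperature is associated with a change of between -2.330 and 0.158 kWh/day in electricity consumption.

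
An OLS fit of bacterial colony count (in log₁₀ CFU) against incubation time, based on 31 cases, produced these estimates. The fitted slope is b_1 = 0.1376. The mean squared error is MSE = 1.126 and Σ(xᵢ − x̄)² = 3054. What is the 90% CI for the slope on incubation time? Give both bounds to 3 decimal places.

(0.105, 0.170)

SE(b_1) = √(MSE/Sₓₓ) = √(1.126/3054) = 0.0192015.
df = n − 2 = 29.
t* = t_{0.05, 29} = 1.699127.
Margin = t* × SE = 1.699127 × 0.0192015 = 0.03263.
CI: 0.1376 ± 0.03263 → (0.105, 0.170).
With 90% confidence, each one-unit increase in incubation time is associated with a change of between 0.105 and 0.170 log₁₀ CFU in bacterial colony count.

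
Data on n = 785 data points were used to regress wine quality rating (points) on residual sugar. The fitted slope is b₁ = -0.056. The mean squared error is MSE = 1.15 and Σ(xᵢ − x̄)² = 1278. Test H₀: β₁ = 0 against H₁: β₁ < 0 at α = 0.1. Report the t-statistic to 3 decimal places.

t = -1.867

SE(b₁) = √(MSE/Sₓₓ) = √(1.15/1278) = 0.0299974.
t = -0.056 / 0.0299974 = -1.867.
df = n − 2 = 783.
One-sided p ≈ 0.0311, which is < 0.1, so reject H₀.
There is evidence that the true slope on residual sugar is negative.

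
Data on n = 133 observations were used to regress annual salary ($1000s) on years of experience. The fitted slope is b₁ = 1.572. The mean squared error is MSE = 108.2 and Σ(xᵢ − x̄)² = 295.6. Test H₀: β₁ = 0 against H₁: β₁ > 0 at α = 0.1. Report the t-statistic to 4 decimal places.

SE(b₁) = √(MSE/Sₓₓ) = √(108.2/295.6) = 0.605008.
t = 1.572 / 0.605008 = 2.5983.
df = n − 2 = 131.
One-sided p ≈ 0.0052, which is < 0.1, so reject H₀.
There is evidence that the true slope on years of experience is positive.

t = 2.5983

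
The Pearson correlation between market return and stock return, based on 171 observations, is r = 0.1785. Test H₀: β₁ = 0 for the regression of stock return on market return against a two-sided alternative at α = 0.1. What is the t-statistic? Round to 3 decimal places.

t = 2.358

t = r·√(n − 2)/√(1 − r²) = 0.1785·√169/√0.968138 = 2.358.
df = n − 2 = 169.
Two-sided p ≈ 0.0195, which is < 0.1, so reject H₀.
There is evidence of a linear association between market return and stock return.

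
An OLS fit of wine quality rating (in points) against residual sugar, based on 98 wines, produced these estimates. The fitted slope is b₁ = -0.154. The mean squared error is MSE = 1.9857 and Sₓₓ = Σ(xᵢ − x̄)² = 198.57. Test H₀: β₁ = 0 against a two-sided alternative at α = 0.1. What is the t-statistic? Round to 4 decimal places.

t = -1.5400

SE(b₁) = √(MSE/Sₓₓ) = √(1.9857/198.57) = 0.1.
t = -0.154 / 0.1 = -1.5400.
df = n − 2 = 96.
Two-sided p ≈ 0.1269, which is ≥ 0.1, so fail to reject H₀.
The data do not give significant evidence of an association between residual sugar and wine quality rating.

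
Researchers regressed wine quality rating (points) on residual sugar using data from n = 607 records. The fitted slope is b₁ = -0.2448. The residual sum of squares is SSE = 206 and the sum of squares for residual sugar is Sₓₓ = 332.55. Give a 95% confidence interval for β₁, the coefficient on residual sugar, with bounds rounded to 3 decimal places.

(-0.308, -0.182)

MSE = SSE/(n − 2) = 206/605 = 0.340496.
SE(b₁) = √(MSE/Sₓₓ) = √(0.340496/332.55) = 0.0319983.
df = n − 2 = 605.
t* = t_{0.025, 605} = 1.963893.
Margin = t* × SE = 1.963893 × 0.0319983 = 0.06284.
CI: -0.2448 ± 0.06284 → (-0.308, -0.182).
With 95% confidence, each one-unit increase in residual sugar is associated with a change of between -0.308 and -0.182 points in wine quality rating.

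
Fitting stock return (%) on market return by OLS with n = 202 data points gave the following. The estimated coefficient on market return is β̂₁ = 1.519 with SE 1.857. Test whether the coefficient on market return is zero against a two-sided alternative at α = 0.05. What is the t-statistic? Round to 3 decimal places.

t = 0.818

H₀: β₁ = 0 vs H₁: β₁ ≠ 0.
t = (β̂₁ − β₁⁰)/SE = 1.519 / 1.857 = 0.818.
df = n − 2 = 202 − 2 = 200.
Two-sided p ≈ 0.4143, which is ≥ 0.05, so fail to reject H₀.
The data do not give significant evidence of an association between market return and stock return.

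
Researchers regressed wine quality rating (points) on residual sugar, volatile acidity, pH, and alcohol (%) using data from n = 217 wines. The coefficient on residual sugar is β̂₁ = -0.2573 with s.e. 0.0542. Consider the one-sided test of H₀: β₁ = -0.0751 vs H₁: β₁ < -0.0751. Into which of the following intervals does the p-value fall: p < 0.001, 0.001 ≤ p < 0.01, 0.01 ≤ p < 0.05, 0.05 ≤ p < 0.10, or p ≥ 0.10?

t = (-0.2573 − (-0.0751)) / 0.0542 = -3.362.
df = n − k − 1 = 217 − 4 − 1 = 212.
One-sided p = P(T_{212} < t) ≈ 0.0005.
So p < 0.001.

p < 0.001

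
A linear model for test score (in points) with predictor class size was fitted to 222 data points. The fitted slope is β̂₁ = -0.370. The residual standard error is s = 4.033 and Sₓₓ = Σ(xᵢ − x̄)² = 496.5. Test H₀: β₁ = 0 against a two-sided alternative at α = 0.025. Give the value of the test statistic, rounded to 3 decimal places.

t = -2.044

SE(β̂₁) = s/√Sₓₓ = 4.033/√496.5 = 0.180996.
t = -0.370 / 0.180996 = -2.044.
df = n − 2 = 220.
Two-sided p ≈ 0.0421, which is ≥ 0.025, so fail to reject H₀.
The data do not give significant evidence of an association between class size and test score.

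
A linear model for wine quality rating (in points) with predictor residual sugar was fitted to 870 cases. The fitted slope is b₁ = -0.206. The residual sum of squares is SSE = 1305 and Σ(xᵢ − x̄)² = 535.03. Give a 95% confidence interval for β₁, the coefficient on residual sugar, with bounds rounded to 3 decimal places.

MSE = SSE/(n − 2) = 1305/868 = 1.50346.
SE(b₁) = √(MSE/Sₓₓ) = √(1.50346/535.03) = 0.0530098.
df = n − 2 = 868.
t* = t_{0.025, 868} = 1.962701.
Margin = t* × SE = 1.962701 × 0.0530098 = 0.10404.
CI: -0.206 ± 0.10404 → (-0.310, -0.102).
With 95% confidence, each one-unit increase in residual sugar is associated with a change of between -0.310 and -0.102 points in wine quality rating.

(-0.310, -0.102)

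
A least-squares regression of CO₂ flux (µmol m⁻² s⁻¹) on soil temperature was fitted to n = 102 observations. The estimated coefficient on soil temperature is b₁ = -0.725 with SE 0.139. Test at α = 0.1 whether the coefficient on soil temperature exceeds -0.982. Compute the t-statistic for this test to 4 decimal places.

t = 1.8489

H₀: β₁ = -0.982 vs H₁: β₁ > -0.982.
t = (b₁ − β₁⁰)/SE = (-0.725 − (-0.982)) / 0.139 = 1.8489.
df = n − 2 = 102 − 2 = 100.
One-sided p ≈ 0.0337, which is < 0.1, so reject H₀.
There is evidence that the true slope on soil temperature exceeds -0.982 µmol m⁻² s⁻¹ per unit.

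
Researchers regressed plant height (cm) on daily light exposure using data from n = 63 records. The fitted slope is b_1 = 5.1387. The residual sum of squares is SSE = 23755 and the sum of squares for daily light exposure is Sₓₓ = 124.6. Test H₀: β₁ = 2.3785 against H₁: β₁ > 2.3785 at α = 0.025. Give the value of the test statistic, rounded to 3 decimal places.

t = 1.561

MSE = SSE/(n − 2) = 23755/61 = 389.426.
SE(b_1) = √(MSE/Sₓₓ) = √(389.426/124.6) = 1.76788.
t = (5.1387 − 2.3785) / 1.76788 = 1.561.
df = n − 2 = 61.
One-sided p ≈ 0.0618, which is ≥ 0.025, so fail to reject H₀.
The data do not give significant evidence that the true slope on daily light exposure exceeds 2.3785 cm per unit.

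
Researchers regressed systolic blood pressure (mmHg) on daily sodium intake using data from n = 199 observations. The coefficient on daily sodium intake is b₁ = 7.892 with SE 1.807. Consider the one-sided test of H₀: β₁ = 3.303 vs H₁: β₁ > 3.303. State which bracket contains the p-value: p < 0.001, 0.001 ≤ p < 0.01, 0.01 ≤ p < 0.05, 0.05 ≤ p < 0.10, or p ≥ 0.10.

0.001 ≤ p < 0.01

t = (7.892 − 3.303) / 1.807 = 2.540.
df = n − 2 = 199 − 2 = 197.
One-sided p = P(T_{197} > t) ≈ 0.0059.
So 0.001 ≤ p < 0.01.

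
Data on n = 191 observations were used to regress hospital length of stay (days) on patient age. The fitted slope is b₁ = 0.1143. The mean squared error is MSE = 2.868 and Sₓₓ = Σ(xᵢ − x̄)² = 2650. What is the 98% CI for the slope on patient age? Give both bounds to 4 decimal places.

(0.0371, 0.1915)

SE(b₁) = √(MSE/Sₓₓ) = √(2.868/2650) = 0.0328978.
df = n − 2 = 189.
t* = t_{0.01, 189} = 2.34624.
Margin = t* × SE = 2.34624 × 0.0328978 = 0.077186.
CI: 0.1143 ± 0.077186 → (0.0371, 0.1915).
With 98% confidence, each one-unit increase in patient age is associated with a change of between 0.0371 and 0.1915 days in hospital length of stay.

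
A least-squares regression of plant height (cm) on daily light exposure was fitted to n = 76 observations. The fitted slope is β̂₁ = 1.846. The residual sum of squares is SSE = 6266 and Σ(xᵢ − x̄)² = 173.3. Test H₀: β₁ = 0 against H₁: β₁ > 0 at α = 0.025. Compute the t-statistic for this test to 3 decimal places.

t = 2.641

MSE = SSE/(n − 2) = 6266/74 = 84.6757.
SE(β̂₁) = √(MSE/Sₓₓ) = √(84.6757/173.3) = 0.699005.
t = 1.846 / 0.699005 = 2.641.
df = n − 2 = 74.
One-sided p ≈ 0.0050, which is < 0.025, so reject H₀.
There is evidence that the true slope on daily light exposure is positive.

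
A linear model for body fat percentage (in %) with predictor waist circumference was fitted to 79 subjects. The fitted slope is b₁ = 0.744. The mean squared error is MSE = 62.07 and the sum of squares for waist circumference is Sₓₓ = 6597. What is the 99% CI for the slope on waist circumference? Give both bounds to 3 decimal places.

SE(b₁) = √(MSE/Sₓₓ) = √(62.07/6597) = 0.0969991.
df = n − 2 = 77.
t* = t_{0.005, 77} = 2.641198.
Margin = t* × SE = 2.641198 × 0.0969991 = 0.25619.
CI: 0.744 ± 0.25619 → (0.488, 1.000).
With 99% confidence, each one-unit increase in waist circumference is associated with a change of between 0.488 and 1.000 % in body fat percentage.

(0.488, 1.000)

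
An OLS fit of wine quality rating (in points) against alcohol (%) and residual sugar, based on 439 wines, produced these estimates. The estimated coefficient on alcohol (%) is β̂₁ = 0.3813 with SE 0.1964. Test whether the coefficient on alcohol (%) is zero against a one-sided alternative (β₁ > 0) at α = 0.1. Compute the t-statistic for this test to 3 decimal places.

t = 1.941

H₀: β₁ = 0 vs H₁: β₁ > 0.
t = (β̂₁ − β₁⁰)/SE = 0.3813 / 0.1964 = 1.941.
df = n − k − 1 = 439 − 2 − 1 = 436.
One-sided p ≈ 0.0264, which is < 0.1, so reject H₀.
There is evidence that the true slope on alcohol (%) is positive, holding the other predictors fixed.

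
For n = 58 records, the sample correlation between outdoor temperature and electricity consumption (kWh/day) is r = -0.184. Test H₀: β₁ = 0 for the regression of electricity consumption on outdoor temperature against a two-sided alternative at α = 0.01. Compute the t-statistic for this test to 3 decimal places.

t = -1.401

t = r·√(n − 2)/√(1 − r²) = -0.184·√56/√0.966144 = -1.401.
df = n − 2 = 56.
Two-sided p ≈ 0.1668, which is ≥ 0.01, so fail to reject H₀.
The data do not give significant evidence of a linear association between outdoor temperature and electricity consumption.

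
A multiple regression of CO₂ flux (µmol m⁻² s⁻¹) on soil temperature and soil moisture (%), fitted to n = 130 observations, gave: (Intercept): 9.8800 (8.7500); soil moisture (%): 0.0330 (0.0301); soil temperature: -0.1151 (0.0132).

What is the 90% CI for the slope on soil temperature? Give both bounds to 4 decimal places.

Read off: b = -0.1151, SE = 0.0132 for soil temperature.
df = n − k − 1 = 130 − 2 − 1 = 127.
t* = t_{0.05, 127} = 1.65694.
Margin = t* × SE = 1.65694 × 0.0132 = 0.021872.
CI: -0.1151 ± 0.021872 → (-0.1370, -0.0932).

(-0.1370, -0.0932)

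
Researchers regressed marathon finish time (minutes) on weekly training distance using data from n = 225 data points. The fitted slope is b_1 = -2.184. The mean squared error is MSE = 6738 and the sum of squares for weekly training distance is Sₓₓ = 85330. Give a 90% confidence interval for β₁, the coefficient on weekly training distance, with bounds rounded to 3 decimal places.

SE(b_1) = √(MSE/Sₓₓ) = √(6738/85330) = 0.281005.
df = n − 2 = 223.
t* = t_{0.05, 223} = 1.651715.
Margin = t* × SE = 1.651715 × 0.281005 = 0.46414.
CI: -2.184 ± 0.46414 → (-2.648, -1.720).
With 90% confidence, each one-unit increase in weekly training distance is associated with a change of between -2.648 and -1.720 minutes in marathon finish time.

(-2.648, -1.720)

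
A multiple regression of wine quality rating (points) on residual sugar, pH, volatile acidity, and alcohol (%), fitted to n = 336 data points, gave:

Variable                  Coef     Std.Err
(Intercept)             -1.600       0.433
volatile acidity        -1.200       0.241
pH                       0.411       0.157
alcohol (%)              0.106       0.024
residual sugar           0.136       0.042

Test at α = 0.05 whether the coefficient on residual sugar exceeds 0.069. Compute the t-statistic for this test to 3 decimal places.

Read off: b = 0.136, SE = 0.042 for residual sugar.
H₀: β₁ = 0.069 vs H₁: β₁ > 0.069.
t = (0.136 − 0.069) / 0.042 = 1.595.
df = n − k − 1 = 336 − 4 − 1 = 331.
One-sided p ≈ 0.0558, which is ≥ 0.05, so fail to reject H₀.
The data do not give significant evidence that the true slope on residual sugar exceeds 0.069 points per unit, holding the other predictors fixed.

t = 1.595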